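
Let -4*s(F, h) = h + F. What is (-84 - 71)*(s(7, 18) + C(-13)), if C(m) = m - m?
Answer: 3875/4 ≈ 968.75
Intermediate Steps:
s(F, h) = -F/4 - h/4 (s(F, h) = -(h + F)/4 = -(F + h)/4 = -F/4 - h/4)
C(m) = 0
(-84 - 71)*(s(7, 18) + C(-13)) = (-84 - 71)*((-¼*7 - ¼*18) + 0) = -155*((-7/4 - 9/2) + 0) = -155*(-25/4 + 0) = -155*(-25/4) = 3875/4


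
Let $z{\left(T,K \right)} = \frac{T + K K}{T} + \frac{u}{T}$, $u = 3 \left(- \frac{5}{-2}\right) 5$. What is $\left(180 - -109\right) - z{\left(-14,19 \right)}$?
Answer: $\frac{8861}{28} \approx 316.46$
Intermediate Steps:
$u = \frac{75}{2}$ ($u = 3 \left(\left(-5\right) \left(- \frac{1}{2}\right)\right) 5 = 3 \cdot \frac{5}{2} \cdot 5 = \frac{15}{2} \cdot 5 = \frac{75}{2} \approx 37.5$)
$z{\left(T,K \right)} = \frac{75}{2 T} + \frac{T + K^{2}}{T}$ ($z{\left(T,K \right)} = \frac{T + K K}{T} + \frac{75}{2 T} = \frac{T + K^{2}}{T} + \frac{75}{2 T} = \frac{75}{2 T} + \frac{T + K^{2}}{T}$)
$\left(180 - -109\right) - z{\left(-14,19 \right)} = \left(180 - -109\right) - \frac{\frac{75}{2} - 14 + 19^{2}}{-14} = \left(180 + 109\right) - - \frac{\frac{75}{2} - 14 + 361}{14} = 289 - \left(- \frac{1}{14}\right) \frac{769}{2} = 289 - - \frac{769}{28} = 289 + \frac{769}{28} = \frac{8861}{28}$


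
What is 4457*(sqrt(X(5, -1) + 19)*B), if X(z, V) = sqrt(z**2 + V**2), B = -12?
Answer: -53484*sqrt(19 + sqrt(26)) ≈ -2.6256e+5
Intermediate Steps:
X(z, V) = sqrt(V**2 + z**2)
4457*(sqrt(X(5, -1) + 19)*B) = 4457*(sqrt(sqrt((-1)**2 + 5**2) + 19)*(-12)) = 4457*(sqrt(sqrt(1 + 25) + 19)*(-12)) = 4457*(sqrt(sqrt(26) + 19)*(-12)) = 4457*(sqrt(19 + sqrt(26))*(-12)) = 4457*(-12*sqrt(19 + sqrt(26))) = -53484*sqrt(19 + sqrt(26))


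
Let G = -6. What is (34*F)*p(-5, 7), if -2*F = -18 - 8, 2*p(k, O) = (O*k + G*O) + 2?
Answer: -16575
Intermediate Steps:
p(k, O) = 1 - 3*O + O*k/2 (p(k, O) = ((O*k - 6*O) + 2)/2 = ((-6*O + O*k) + 2)/2 = (2 - 6*O + O*k)/2 = 1 - 3*O + O*k/2)
F = 13 (F = -(-18 - 8)/2 = -½*(-26) = 13)
(34*F)*p(-5, 7) = (34*13)*(1 - 3*7 + (½)*7*(-5)) = 442*(1 - 21 - 35/2) = 442*(-75/2) = -16575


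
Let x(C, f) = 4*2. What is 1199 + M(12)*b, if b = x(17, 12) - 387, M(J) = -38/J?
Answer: 14395/6 ≈ 2399.2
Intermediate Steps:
x(C, f) = 8
b = -379 (b = 8 - 387 = -379)
1199 + M(12)*b = 1199 - 38/12*(-379) = 1199 - 38*1/12*(-379) = 1199 - 19/6*(-379) = 1199 + 7201/6 = 14395/6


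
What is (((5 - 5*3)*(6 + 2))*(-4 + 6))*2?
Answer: -320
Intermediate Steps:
(((5 - 5*3)*(6 + 2))*(-4 + 6))*2 = (((5 - 15)*8)*2)*2 = (-10*8*2)*2 = -80*2*2 = -160*2 = -320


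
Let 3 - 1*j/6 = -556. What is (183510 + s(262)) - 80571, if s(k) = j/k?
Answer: 13486686/131 ≈ 1.0295e+5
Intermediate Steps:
j = 3354 (j = 18 - 6*(-556) = 18 + 3336 = 3354)
s(k) = 3354/k
(183510 + s(262)) - 80571 = (183510 + 3354/262) - 80571 = (183510 + 3354*(1/262)) - 80571 = (183510 + 1677/131) - 80571 = 24041487/131 - 80571 = 13486686/131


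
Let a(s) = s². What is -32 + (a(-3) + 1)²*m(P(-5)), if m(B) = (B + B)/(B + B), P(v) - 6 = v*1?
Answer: 68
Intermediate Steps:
P(v) = 6 + v (P(v) = 6 + v*1 = 6 + v)
m(B) = 1 (m(B) = (2*B)/((2*B)) = (2*B)*(1/(2*B)) = 1)
-32 + (a(-3) + 1)²*m(P(-5)) = -32 + ((-3)² + 1)²*1 = -32 + (9 + 1)²*1 = -32 + 10²*1 = -32 + 100*1 = -32 + 100 = 68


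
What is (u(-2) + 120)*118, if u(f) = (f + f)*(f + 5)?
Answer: 12744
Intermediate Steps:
u(f) = 2*f*(5 + f) (u(f) = (2*f)*(5 + f) = 2*f*(5 + f))
(u(-2) + 120)*118 = (2*(-2)*(5 - 2) + 120)*118 = (2*(-2)*3 + 120)*118 = (-12 + 120)*118 = 108*118 = 12744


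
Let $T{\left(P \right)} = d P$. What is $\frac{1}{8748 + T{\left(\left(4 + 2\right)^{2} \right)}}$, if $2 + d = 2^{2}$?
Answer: $\frac{1}{8820} \approx 0.00011338$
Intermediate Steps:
$d = 2$ ($d = -2 + 2^{2} = -2 + 4 = 2$)
$T{\left(P \right)} = 2 P$
$\frac{1}{8748 + T{\left(\left(4 + 2\right)^{2} \right)}} = \frac{1}{8748 + 2 \left(4 + 2\right)^{2}} = \frac{1}{8748 + 2 \cdot 6^{2}} = \frac{1}{8748 + 2 \cdot 36} = \frac{1}{8748 + 72} = \frac{1}{8820}$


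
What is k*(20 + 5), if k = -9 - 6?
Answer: -375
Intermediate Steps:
k = -15
k*(20 + 5) = -15*(20 + 5) = -15*25 = -375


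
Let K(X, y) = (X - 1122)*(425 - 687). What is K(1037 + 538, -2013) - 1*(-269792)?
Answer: 151106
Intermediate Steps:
K(X, y) = 293964 - 262*X (K(X, y) = (-1122 + X)*(-262) = 293964 - 262*X)
K(1037 + 538, -2013) - 1*(-269792) = (293964 - 262*(1037 + 538)) - 1*(-269792) = (293964 - 262*1575) + 269792 = (293964 - 412650) + 269792 = -118686 + 269792 = 151106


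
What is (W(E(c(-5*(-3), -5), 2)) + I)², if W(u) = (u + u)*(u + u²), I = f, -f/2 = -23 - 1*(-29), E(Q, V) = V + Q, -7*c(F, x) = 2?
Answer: 1838736/117649 ≈ 15.629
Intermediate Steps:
c(F, x) = -2/7 (c(F, x) = -⅐*2 = -2/7)
E(Q, V) = Q + V
f = -12 (f = -2*(-23 - 1*(-29)) = -2*(-23 + 29) = -2*6 = -12)
I = -12
W(u) = 2*u*(u + u²) (W(u) = (2*u)*(u + u²) = 2*u*(u + u²))
(W(E(c(-5*(-3), -5), 2)) + I)² = (2*(-2/7 + 2)²*(1 + (-2/7 + 2)) - 12)² = (2*(12/7)²*(1 + 12/7) - 12)² = (2*(144/49)*(19/7) - 12)² = (5472/343 - 12)² = (1356/343)² = 1838736/117649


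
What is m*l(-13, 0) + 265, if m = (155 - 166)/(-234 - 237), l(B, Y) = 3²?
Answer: 41638/157 ≈ 265.21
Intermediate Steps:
l(B, Y) = 9
m = 11/471 (m = -11/(-471) = -11*(-1/471) = 11/471 ≈ 0.023355)
m*l(-13, 0) + 265 = (11/471)*9 + 265 = 33/157 + 265 = 41638/157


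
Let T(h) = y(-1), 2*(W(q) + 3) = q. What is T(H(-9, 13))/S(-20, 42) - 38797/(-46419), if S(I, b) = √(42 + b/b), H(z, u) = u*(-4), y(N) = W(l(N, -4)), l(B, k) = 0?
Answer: 38797/46419 - 3*√43/43 ≈ 0.37830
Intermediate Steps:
W(q) = -3 + q/2
y(N) = -3 (y(N) = -3 + (½)*0 = -3 + 0 = -3)
H(z, u) = -4*u
S(I, b) = √43 (S(I, b) = √(42 + 1) = √43)
T(h) = -3
T(H(-9, 13))/S(-20, 42) - 38797/(-46419) = -3*√43/43 - 38797/(-46419) = -3*√43/43 - 38797*(-1/46419) = -3*√43/43 + 38797/46419 = 38797/46419 - 3*√43/43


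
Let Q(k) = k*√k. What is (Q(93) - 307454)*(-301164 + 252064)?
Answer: 15095991400 - 4566300*√93 ≈ 1.5052e+10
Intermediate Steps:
Q(k) = k^(3/2)
(Q(93) - 307454)*(-301164 + 252064) = (93^(3/2) - 307454)*(-301164 + 252064) = (93*√93 - 307454)*(-49100) = (-307454 + 93*√93)*(-49100) = 15095991400 - 4566300*√93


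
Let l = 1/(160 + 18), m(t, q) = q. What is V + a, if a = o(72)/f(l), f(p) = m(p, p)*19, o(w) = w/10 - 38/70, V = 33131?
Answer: 22073589/665 ≈ 33193.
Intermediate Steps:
o(w) = -19/35 + w/10 (o(w) = w*(⅒) - 38*1/70 = w/10 - 19/35 = -19/35 + w/10)
l = 1/178 ≈ 0.0056180
f(p) = 19*p (f(p) = p*19 = 19*p)
a = 41474/665 (a = (-19/35 + (⅒)*72)/((19*(1/178))) = (-19/35 + 36/5)/(19/178) = (233/35)*(178/19) = 41474/665 ≈ 62.367)
V + a = 33131 + 41474/665 = 22073589/665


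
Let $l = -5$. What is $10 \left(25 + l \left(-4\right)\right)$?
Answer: $450$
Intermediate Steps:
$10 \left(25 + l \left(-4\right)\right) = 10 \left(25 - -20\right) = 10 \left(25 + 20\right) = 10 \cdot 45 = 450$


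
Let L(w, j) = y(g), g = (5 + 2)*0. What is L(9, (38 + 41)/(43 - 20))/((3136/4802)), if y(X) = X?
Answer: 0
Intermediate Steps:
g = 0 (g = 7*0 = 0)
L(w, j) = 0
L(9, (38 + 41)/(43 - 20))/((3136/4802)) = 0/((3136/4802)) = 0/((3136*(1/4802))) = 0/(32/49) = 0*(49/32) = 0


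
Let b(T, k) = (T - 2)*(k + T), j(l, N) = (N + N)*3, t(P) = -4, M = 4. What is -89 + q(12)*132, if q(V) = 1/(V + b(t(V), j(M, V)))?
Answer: -268/3 ≈ -89.333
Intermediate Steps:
j(l, N) = 6*N (j(l, N) = (2*N)*3 = 6*N)
b(T, k) = (-2 + T)*(T + k)
q(V) = 1/(24 - 35*V) (q(V) = 1/(V + ((-4)² - 2*(-4) - 12*V - 24*V)) = 1/(V + (16 + 8 - 12*V - 24*V)) = 1/(V + (24 - 36*V)) = 1/(24 - 35*V))
-89 + q(12)*132 = -89 + 132/(24 - 35*12) = -89 + 132/(24 - 420) = -89 + 132/(-396) = -89 - 1/396*132 = -89 - ⅓ = -268/3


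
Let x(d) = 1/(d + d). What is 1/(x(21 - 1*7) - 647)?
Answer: -28/18115 ≈ -0.0015457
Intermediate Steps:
x(d) = 1/(2*d)
1/(x(21 - 1*7) - 647) = 1/(1/(2*(21 - 1*7)) - 647) = 1/(1/(2*(21 - 7)) - 647) = 1/((½)/14 - 647) = 1/((½)*(1/14) - 647) = 1/(1/28 - 647) = 1/(-18115/28) = -28/18115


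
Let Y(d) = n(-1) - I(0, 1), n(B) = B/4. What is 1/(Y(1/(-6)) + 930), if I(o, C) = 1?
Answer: 4/3715 ≈ 0.0010767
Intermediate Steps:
n(B) = B/4 (n(B) = B*(1/4) = B/4)
Y(d) = -5/4 (Y(d) = (1/4)*(-1) - 1*1 = -1/4 - 1 = -5/4)
1/(Y(1/(-6)) + 930) = 1/(-5/4 + 930) = 1/(3715/4) = 4/3715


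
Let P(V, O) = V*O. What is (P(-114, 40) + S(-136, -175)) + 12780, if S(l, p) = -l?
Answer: 8356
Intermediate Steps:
P(V, O) = O*V
(P(-114, 40) + S(-136, -175)) + 12780 = (40*(-114) - 1*(-136)) + 12780 = (-4560 + 136) + 12780 = -4424 + 12780 = 8356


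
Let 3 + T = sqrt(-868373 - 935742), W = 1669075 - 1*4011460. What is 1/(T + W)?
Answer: -2342388/5486783346659 - I*sqrt(1804115)/5486783346659 ≈ -4.2691e-7 - 2.448e-10*I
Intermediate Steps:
W = -2342385 (W = 1669075 - 4011460 = -2342385)
T = -3 + I*sqrt(1804115) (T = -3 + sqrt(-868373 - 935742) = -3 + sqrt(-1804115) = -3 + I*sqrt(1804115) ≈ -3.0 + 1343.2*I)
1/(T + W) = 1/((-3 + I*sqrt(1804115)) - 2342385) = 1/(-2342388 + I*sqrt(1804115))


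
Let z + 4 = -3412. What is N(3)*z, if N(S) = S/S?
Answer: -3416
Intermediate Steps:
z = -3416 (z = -4 - 3412 = -3416)
N(S) = 1
N(3)*z = 1*(-3416) = -3416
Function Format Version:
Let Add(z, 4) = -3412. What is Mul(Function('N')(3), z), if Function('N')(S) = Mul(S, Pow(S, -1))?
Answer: -3416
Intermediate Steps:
z = -3416 (z = Add(-4, -3412) = -3416)
Function('N')(S) = 1
Mul(Function('N')(3), z) = Mul(1, -3416) = -3416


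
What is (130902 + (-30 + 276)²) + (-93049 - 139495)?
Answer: -41126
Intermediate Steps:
(130902 + (-30 + 276)²) + (-93049 - 139495) = (130902 + 246²) - 232544 = (130902 + 60516) - 232544 = 191418 - 232544 = -41126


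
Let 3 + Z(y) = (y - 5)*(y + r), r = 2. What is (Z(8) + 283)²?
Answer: 96100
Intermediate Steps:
Z(y) = -3 + (-5 + y)*(2 + y) (Z(y) = -3 + (y - 5)*(y + 2) = -3 + (-5 + y)*(2 + y))
(Z(8) + 283)² = ((-13 + 8² - 3*8) + 283)² = ((-13 + 64 - 24) + 283)² = (27 + 283)² = 310² = 96100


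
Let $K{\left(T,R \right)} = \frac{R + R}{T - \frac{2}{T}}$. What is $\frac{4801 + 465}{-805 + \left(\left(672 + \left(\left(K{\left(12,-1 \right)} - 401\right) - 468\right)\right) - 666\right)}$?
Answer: $- \frac{186943}{59220} \approx -3.1568$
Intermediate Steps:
$K{\left(T,R \right)} = \frac{2 R}{T - \frac{2}{T}}$
$\frac{4801 + 465}{-805 + \left(\left(672 + \left(\left(K{\left(12,-1 \right)} - 401\right) - 468\right)\right) - 666\right)} = \frac{4801 + 465}{-805 - \left(863 + 2 \cdot 12 \frac{1}{-2 + 12^{2}}\right)} = \frac{5266}{-805 - \left(863 + 2 \cdot 12 \frac{1}{-2 + 144}\right)} = \frac{5266}{-805 - \left(863 + 2 \cdot 12 \cdot \frac{1}{142}\right)} = \frac{5266}{-805 + \left(\left(672 - \frac{61711}{71}\right) - 666\right)} = \frac{5266}{-805 - \frac{61285}{71}} = \frac{5266}{- \frac{118440}{71}} = 5266 \left(- \frac{71}{118440}\right) = - \frac{186943}{59220}$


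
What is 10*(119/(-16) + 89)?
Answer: 6525/8 ≈ 815.63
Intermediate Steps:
10*(119/(-16) + 89) = 10*(119*(-1/16) + 89) = 10*(-119/16 + 89) = 10*(1305/16) = 6525/8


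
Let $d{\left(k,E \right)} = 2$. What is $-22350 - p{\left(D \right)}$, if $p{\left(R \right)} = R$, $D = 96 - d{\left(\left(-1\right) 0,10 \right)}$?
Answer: $-22444$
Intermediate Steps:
$D = 94$ ($D = 96 - 2 = 94$)
$-22350 - p{\left(D \right)} = -22350 - 94 = -22444$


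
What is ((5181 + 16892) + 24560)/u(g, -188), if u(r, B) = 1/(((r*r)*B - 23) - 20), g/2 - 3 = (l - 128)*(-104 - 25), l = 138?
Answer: -58085576599123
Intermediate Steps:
g = -2574 (g = 6 + 2*((138 - 128)*(-104 - 25)) = 6 + 2*(10*(-129)) = 6 + 2*(-1290) = 6 - 2580 = -2574)
u(r, B) = 1/(-43 + B*r²) (u(r, B) = 1/((r²*B - 23) - 20) = 1/((B*r² - 23) - 20) = 1/((-23 + B*r²) - 20) = 1/(-43 + B*r²))
((5181 + 16892) + 24560)/u(g, -188) = ((5181 + 16892) + 24560)/(1/(-43 - 188*(-2574)²)) = (22073 + 24560)/(1/(-43 - 188*6625476)) = 46633/(1/(-43 - 1245589488)) = 46633/(1/(-1245589531)) = 46633/(-1/1245589531) = 46633*(-1245589531) = -58085576599123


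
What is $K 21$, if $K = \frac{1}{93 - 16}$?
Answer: $\frac{3}{11} \approx 0.27273$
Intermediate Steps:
$K = \frac{1}{77} \approx 0.012987$
$K 21 = \frac{1}{77} \cdot 21 = \frac{3}{11}$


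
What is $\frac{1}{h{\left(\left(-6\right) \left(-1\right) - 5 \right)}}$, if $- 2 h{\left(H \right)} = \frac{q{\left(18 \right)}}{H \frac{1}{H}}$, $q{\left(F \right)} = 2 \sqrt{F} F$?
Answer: $- \frac{\sqrt{2}}{108} \approx -0.013095$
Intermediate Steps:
$q{\left(F \right)} = 2 F^{\frac{3}{2}}$
$h{\left(H \right)} = - 54 \sqrt{2}$ ($h{\left(H \right)} = - \frac{2 \cdot 18^{\frac{3}{2}} \frac{1}{H \frac{1}{H}}}{2} = - \frac{2 \cdot 54 \sqrt{2} \cdot 1^{-1}}{2} = - \frac{108 \sqrt{2} \cdot 1}{2} = - \frac{108 \sqrt{2}}{2} = - 54 \sqrt{2}$)
$\frac{1}{h{\left(\left(-6\right) \left(-1\right) - 5 \right)}} = \frac{1}{\left(-54\right) \sqrt{2}} = - \frac{\sqrt{2}}{108}$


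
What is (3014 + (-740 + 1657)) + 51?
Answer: 3982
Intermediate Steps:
(3014 + (-740 + 1657)) + 51 = (3014 + 917) + 51 = 3931 + 51 = 3982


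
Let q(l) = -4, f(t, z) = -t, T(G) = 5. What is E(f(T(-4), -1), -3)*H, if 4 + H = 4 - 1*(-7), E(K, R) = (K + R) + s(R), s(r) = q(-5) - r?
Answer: -63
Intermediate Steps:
s(r) = -4 - r
E(K, R) = -4 + K (E(K, R) = (K + R) + (-4 - R) = -4 + K)
H = 7 (H = -4 + (4 - 1*(-7)) = -4 + (4 + 7) = -4 + 11 = 7)
E(f(T(-4), -1), -3)*H = (-4 - 1*5)*7 = (-4 - 5)*7 = -9*7 = -63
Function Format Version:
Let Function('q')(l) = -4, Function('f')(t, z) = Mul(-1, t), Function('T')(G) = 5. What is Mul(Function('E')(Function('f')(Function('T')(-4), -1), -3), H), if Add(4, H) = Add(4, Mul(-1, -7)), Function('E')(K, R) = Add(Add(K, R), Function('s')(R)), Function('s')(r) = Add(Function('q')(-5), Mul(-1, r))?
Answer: -63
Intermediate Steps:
Function('s')(r) = Add(-4, Mul(-1, r))
Function('E')(K, R) = Add(-4, K) (Function('E')(K, R) = Add(Add(K, R), Add(-4, Mul(-1, R))) = Add(-4, K))
H = 7 (H = Add(-4, Add(4, Mul(-1, -7))) = Add(-4, Add(4, 7)) = Add(-4, 11) = 7)
Mul(Function('E')(Function('f')(Function('T')(-4), -1), -3), H) = Mul(Add(-4, Mul(-1, 5)), 7) = Mul(Add(-4, -5), 7) = Mul(-9, 7) = -63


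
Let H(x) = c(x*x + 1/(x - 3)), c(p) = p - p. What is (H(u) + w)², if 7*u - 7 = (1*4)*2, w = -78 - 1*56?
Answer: 17956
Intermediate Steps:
w = -134 (w = -78 - 56 = -134)
u = 15/7 (u = 1 + ((1*4)*2)/7 = 1 + (4*2)/7 = 1 + (⅐)*8 = 1 + 8/7 = 15/7 ≈ 2.1429)
c(p) = 0
H(x) = 0
(H(u) + w)² = (0 - 134)² = (-134)² = 17956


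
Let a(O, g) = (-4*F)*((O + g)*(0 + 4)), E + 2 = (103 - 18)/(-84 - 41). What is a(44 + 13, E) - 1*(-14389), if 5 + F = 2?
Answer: 424909/25 ≈ 16996.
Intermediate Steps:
F = -3 (F = -5 + 2 = -3)
E = -67/25 (E = -2 + (103 - 18)/(-84 - 41) = -2 + 85/(-125) = -2 + 85*(-1/125) = -2 - 17/25 = -67/25 ≈ -2.6800)
a(O, g) = 48*O + 48*g (a(O, g) = (-4*(-3))*((O + g)*(0 + 4)) = 12*((O + g)*4) = 12*(4*O + 4*g) = 48*O + 48*g)
a(44 + 13, E) - 1*(-14389) = (48*(44 + 13) + 48*(-67/25)) - 1*(-14389) = (48*57 - 3216/25) + 14389 = (2736 - 3216/25) + 14389 = 65184/25 + 14389 = 424909/25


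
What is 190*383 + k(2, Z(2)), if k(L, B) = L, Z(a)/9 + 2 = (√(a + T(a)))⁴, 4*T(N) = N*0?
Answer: 72772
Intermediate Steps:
T(N) = 0 (T(N) = (N*0)/4 = (¼)*0 = 0)
Z(a) = -18 + 9*a² (Z(a) = -18 + 9*(√(a + 0))⁴ = -18 + 9*(√a)⁴ = -18 + 9*a²)
190*383 + k(2, Z(2)) = 190*383 + 2 = 72770 + 2 = 72772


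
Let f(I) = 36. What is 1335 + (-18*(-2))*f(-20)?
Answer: 2631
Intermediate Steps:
1335 + (-18*(-2))*f(-20) = 1335 - 18*(-2)*36 = 1335 + 36*36 = 1335 + 1296 = 2631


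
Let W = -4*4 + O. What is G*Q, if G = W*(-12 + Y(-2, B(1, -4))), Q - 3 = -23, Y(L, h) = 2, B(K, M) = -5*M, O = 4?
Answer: -2400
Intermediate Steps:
W = -12 (W = -4*4 + 4 = -16 + 4 = -12)
Q = -20 (Q = 3 - 23 = -20)
G = 120 (G = -12*(-12 + 2) = -12*(-10) = 120)
G*Q = 120*(-20) = -2400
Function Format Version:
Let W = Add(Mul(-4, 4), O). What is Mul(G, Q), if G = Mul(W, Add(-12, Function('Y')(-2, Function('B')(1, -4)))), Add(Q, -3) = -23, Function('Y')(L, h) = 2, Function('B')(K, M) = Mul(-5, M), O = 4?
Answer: -2400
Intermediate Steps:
W = -12 (W = Add(Mul(-4, 4), 4) = Add(-16, 4) = -12)
Q = -20 (Q = Add(3, -23) = -20)
G = 120 (G = Mul(-12, Add(-12, 2)) = Mul(-12, -10) = 120)
Mul(G, Q) = Mul(120, -20) = -2400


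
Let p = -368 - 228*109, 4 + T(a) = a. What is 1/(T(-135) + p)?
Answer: -1/25359 ≈ -3.9434e-5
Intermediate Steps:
T(a) = -4 + a
p = -25220 (p = -368 - 24852 = -25220)
1/(T(-135) + p) = 1/((-4 - 135) - 25220) = 1/(-139 - 25220) = 1/(-25359) = -1/25359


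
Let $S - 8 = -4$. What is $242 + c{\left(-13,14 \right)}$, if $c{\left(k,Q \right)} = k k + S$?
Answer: $415$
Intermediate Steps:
$S = 4$ ($S = 8 - 4 = 4$)
$c{\left(k,Q \right)} = 4 + k^{2}$ ($c{\left(k,Q \right)} = k k + 4 = k^{2} + 4 = 4 + k^{2}$)
$242 + c{\left(-13,14 \right)} = 242 + \left(4 + \left(-13\right)^{2}\right) = 242 + \left(4 + 169\right) = 242 + 173 = 415$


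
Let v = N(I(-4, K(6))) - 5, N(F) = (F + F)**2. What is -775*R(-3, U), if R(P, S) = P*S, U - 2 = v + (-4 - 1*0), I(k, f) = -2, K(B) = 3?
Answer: 20925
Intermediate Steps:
N(F) = 4*F**2 (N(F) = (2*F)**2 = 4*F**2)
v = 11 (v = 4*(-2)**2 - 5 = 4*4 - 5 = 16 - 5 = 11)
U = 9 (U = 2 + (11 + (-4 - 1*0)) = 2 + (11 + (-4 + 0)) = 2 + (11 - 4) = 2 + 7 = 9)
-775*R(-3, U) = -(-2325)*9 = -775*(-27) = 20925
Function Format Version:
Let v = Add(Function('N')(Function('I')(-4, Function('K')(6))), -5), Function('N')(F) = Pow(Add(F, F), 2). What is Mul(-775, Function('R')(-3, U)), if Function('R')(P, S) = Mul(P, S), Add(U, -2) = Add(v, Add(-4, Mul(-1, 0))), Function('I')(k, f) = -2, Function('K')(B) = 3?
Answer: 20925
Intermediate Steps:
Function('N')(F) = Mul(4, Pow(F, 2)) (Function('N')(F) = Pow(Mul(2, F), 2) = Mul(4, Pow(F, 2)))
v = 11 (v = Add(Mul(4, Pow(-2, 2)), -5) = Add(Mul(4, 4), -5) = Add(16, -5) = 11)
U = 9 (U = Add(2, Add(11, Add(-4, Mul(-1, 0)))) = Add(2, Add(11, Add(-4, 0))) = Add(2, Add(11, -4)) = Add(2, 7) = 9)
Mul(-775, Function('R')(-3, U)) = Mul(-775, Mul(-3, 9)) = Mul(-775, -27) = 20925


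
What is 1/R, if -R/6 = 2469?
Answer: -1/14814 ≈ -6.7504e-5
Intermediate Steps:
R = -14814 (R = -6*2469 = -14814)
1/R = 1/(-14814) = -1/14814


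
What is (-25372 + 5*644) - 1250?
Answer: -23402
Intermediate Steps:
(-25372 + 5*644) - 1250 = (-25372 + 3220) - 1250 = -22152 - 1250 = -23402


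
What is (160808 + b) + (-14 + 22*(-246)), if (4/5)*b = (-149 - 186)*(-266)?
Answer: 533539/2 ≈ 2.6677e+5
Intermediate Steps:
b = 222775/2 (b = 5*((-149 - 186)*(-266))/4 = 5*(-335*(-266))/4 = (5/4)*89110 = 222775/2 ≈ 1.1139e+5)
(160808 + b) + (-14 + 22*(-246)) = (160808 + 222775/2) + (-14 + 22*(-246)) = 544391/2 + (-14 - 5412) = 544391/2 - 5426 = 533539/2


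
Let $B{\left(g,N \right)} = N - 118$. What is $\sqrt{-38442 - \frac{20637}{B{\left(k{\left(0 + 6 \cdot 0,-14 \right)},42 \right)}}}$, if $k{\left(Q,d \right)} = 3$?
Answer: $\frac{i \sqrt{55118145}}{38} \approx 195.37 i$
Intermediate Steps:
$B{\left(g,N \right)} = -118 + N$
$\sqrt{-38442 - \frac{20637}{B{\left(k{\left(0 + 6 \cdot 0,-14 \right)},42 \right)}}} = \sqrt{-38442 - \frac{20637}{-118 + 42}} = \sqrt{-38442 - \frac{20637}{-76}} = \sqrt{-38442 - - \frac{20637}{76}} = \sqrt{-38442 + \frac{20637}{76}} = \sqrt{- \frac{2900955}{76}} = \frac{i \sqrt{55118145}}{38}$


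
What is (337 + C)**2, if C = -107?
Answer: 52900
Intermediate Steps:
(337 + C)**2 = (337 - 107)**2 = 230**2 = 52900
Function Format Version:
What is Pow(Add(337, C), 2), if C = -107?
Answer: 52900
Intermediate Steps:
Pow(Add(337, C), 2) = Pow(Add(337, -107), 2) = Pow(230, 2) = 52900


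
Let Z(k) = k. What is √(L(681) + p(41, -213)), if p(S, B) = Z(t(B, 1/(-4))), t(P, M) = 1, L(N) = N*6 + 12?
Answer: √4099 ≈ 64.023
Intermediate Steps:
L(N) = 12 + 6*N (L(N) = 6*N + 12 = 12 + 6*N)
p(S, B) = 1
√(L(681) + p(41, -213)) = √((12 + 6*681) + 1) = √((12 + 4086) + 1) = √(4098 + 1) = √4099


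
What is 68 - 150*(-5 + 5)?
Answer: 68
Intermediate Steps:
68 - 150*(-5 + 5) = 68 - 150*0 = 68 - 25*0 = 68 + 0 = 68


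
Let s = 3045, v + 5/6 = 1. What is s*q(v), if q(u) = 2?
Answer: 6090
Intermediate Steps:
v = ⅙ (v = -⅚ + 1 = ⅙ ≈ 0.16667)
s*q(v) = 3045*2 = 6090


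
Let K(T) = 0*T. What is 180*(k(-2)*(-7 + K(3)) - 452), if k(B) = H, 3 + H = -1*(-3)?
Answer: -81360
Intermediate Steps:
K(T) = 0
H = 0 (H = -3 - 1*(-3) = -3 + 3 = 0)
k(B) = 0
180*(k(-2)*(-7 + K(3)) - 452) = 180*(0*(-7 + 0) - 452) = 180*(0*(-7) - 452) = 180*(0 - 452) = 180*(-452) = -81360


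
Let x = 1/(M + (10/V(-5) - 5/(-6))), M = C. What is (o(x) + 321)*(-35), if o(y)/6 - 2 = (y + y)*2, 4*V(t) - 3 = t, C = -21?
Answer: -2803815/241 ≈ -11634.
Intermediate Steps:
V(t) = 3/4 + t/4
M = -21
x = -6/241 (x = 1/(-21 + (10/(3/4 + (1/4)*(-5)) - 5/(-6))) = 1/(-21 + (10/(3/4 - 5/4) - 5*(-1/6))) = 1/(-21 + (10/(-1/2) + 5/6)) = 1/(-21 + (10*(-2) + 5/6)) = 1/(-21 + (-20 + 5/6)) = 1/(-21 - 115/6) = 1/(-241/6) = -6/241 ≈ -0.024896)
o(y) = 12 + 24*y (o(y) = 12 + 6*((y + y)*2) = 12 + 6*((2*y)*2) = 12 + 6*(4*y) = 12 + 24*y)
(o(x) + 321)*(-35) = ((12 + 24*(-6/241)) + 321)*(-35) = ((12 - 144/241) + 321)*(-35) = (2748/241 + 321)*(-35) = (80109/241)*(-35) = -2803815/241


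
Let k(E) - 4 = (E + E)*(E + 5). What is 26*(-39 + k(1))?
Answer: -598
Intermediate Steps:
k(E) = 4 + 2*E*(5 + E) (k(E) = 4 + (E + E)*(E + 5) = 4 + (2*E)*(5 + E) = 4 + 2*E*(5 + E))
26*(-39 + k(1)) = 26*(-39 + (4 + 2*1**2 + 10*1)) = 26*(-39 + (4 + 2*1 + 10)) = 26*(-39 + (4 + 2 + 10)) = 26*(-39 + 16) = 26*(-23) = -598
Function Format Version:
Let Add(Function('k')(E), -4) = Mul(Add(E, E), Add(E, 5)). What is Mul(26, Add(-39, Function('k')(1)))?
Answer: -598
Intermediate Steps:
Function('k')(E) = Add(4, Mul(2, E, Add(5, E))) (Function('k')(E) = Add(4, Mul(Add(E, E), Add(E, 5))) = Add(4, Mul(Mul(2, E), Add(5, E))) = Add(4, Mul(2, E, Add(5, E))))
Mul(26, Add(-39, Function('k')(1))) = Mul(26, Add(-39, Add(4, Mul(2, Pow(1, 2)), Mul(10, 1)))) = Mul(26, Add(-39, Add(4, Mul(2, 1), 10))) = Mul(26, Add(-39, Add(4, 2, 10))) = Mul(26, Add(-39, 16)) = Mul(26, -23) = -598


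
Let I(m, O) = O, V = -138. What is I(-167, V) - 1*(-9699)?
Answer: 9561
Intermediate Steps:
I(-167, V) - 1*(-9699) = -138 - 1*(-9699) = -138 + 9699 = 9561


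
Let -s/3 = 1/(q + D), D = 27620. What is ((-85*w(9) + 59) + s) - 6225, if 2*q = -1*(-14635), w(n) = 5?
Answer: -460546131/69875 ≈ -6591.0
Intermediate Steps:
q = 14635/2 (q = (-1*(-14635))/2 = (½)*14635 = 14635/2 ≈ 7317.5)
s = -6/69875 (s = -3/(14635/2 + 27620) = -3/69875/2 = -3*2/69875 = -6/69875 ≈ -8.5868e-5)
((-85*w(9) + 59) + s) - 6225 = ((-85*5 + 59) - 6/69875) - 6225 = ((-425 + 59) - 6/69875) - 6225 = (-366 - 6/69875) - 6225 = -25574256/69875 - 6225 = -460546131/69875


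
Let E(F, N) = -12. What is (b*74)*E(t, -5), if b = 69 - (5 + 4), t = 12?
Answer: -53280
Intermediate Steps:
b = 60 (b = 69 - 9 = 60)
(b*74)*E(t, -5) = (60*74)*(-12) = 4440*(-12) = -53280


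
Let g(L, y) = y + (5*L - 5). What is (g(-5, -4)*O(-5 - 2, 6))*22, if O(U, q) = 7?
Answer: -5236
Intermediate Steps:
g(L, y) = -5 + y + 5*L (g(L, y) = y + (-5 + 5*L) = -5 + y + 5*L)
(g(-5, -4)*O(-5 - 2, 6))*22 = ((-5 - 4 + 5*(-5))*7)*22 = ((-5 - 4 - 25)*7)*22 = -34*7*22 = -238*22 = -5236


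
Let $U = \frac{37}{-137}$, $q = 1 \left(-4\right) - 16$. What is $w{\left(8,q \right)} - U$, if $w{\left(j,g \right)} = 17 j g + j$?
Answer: $- \frac{371507}{137} \approx -2711.7$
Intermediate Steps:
$q = -20$ ($q = -4 - 16 = -20$)
$w{\left(j,g \right)} = j + 17 g j$ ($w{\left(j,g \right)} = 17 g j + j = j + 17 g j$)
$U = - \frac{37}{137}$ ($U = 37 \left(- \frac{1}{137}\right) = - \frac{37}{137} \approx -0.27007$)
$w{\left(8,q \right)} - U = 8 \left(1 + 17 \left(-20\right)\right) - - \frac{37}{137} = 8 \left(1 - 340\right) + \frac{37}{137} = 8 \left(-339\right) + \frac{37}{137} = -2712 + \frac{37}{137} = - \frac{371507}{137}$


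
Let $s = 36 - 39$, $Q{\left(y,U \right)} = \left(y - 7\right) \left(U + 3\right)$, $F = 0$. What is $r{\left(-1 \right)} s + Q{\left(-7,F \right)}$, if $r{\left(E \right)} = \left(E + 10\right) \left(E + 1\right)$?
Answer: $-42$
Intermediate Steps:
$Q{\left(y,U \right)} = \left(-7 + y\right) \left(3 + U\right)$
$r{\left(E \right)} = \left(1 + E\right) \left(10 + E\right)$ ($r{\left(E \right)} = \left(10 + E\right) \left(1 + E\right) = \left(1 + E\right) \left(10 + E\right)$)
$s = -3$
$r{\left(-1 \right)} s + Q{\left(-7,F \right)} = \left(10 + \left(-1\right)^{2} + 11 \left(-1\right)\right) \left(-3\right) + \left(-21 - 0 + 3 \left(-7\right) + 0 \left(-7\right)\right) = \left(10 + 1 - 11\right) \left(-3\right) + \left(-21 + 0 - 21 + 0\right) = 0 \left(-3\right) - 42 = 0 - 42 = -42$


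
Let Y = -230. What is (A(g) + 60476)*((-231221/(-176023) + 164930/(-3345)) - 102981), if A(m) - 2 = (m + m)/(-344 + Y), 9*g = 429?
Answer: -631763265950507593540/101390832207 ≈ -6.2310e+9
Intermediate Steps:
g = 143/3 (g = (⅑)*429 = 143/3 ≈ 47.667)
A(m) = 2 - m/287 (A(m) = 2 + (m + m)/(-344 - 230) = 2 + (2*m)/(-574) = 2 + (2*m)*(-1/574) = 2 - m/287)
(A(g) + 60476)*((-231221/(-176023) + 164930/(-3345)) - 102981) = ((2 - 1/287*143/3) + 60476)*((-231221/(-176023) + 164930/(-3345)) - 102981) = ((2 - 143/861) + 60476)*((-231221*(-1/176023) + 164930*(-1/3345)) - 102981) = (1579/861 + 60476)*((231221/176023 - 32986/669) - 102981) = 52071415*(-5651607829/117759387 - 102981)/861 = (52071415/861)*(-12132631040476/117759387) = -631763265950507593540/101390832207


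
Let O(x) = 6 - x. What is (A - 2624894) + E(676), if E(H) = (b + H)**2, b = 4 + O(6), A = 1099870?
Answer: -1062624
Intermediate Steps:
b = 4 (b = 4 + (6 - 1*6) = 4 + (6 - 6) = 4 + 0 = 4)
E(H) = (4 + H)**2
(A - 2624894) + E(676) = (1099870 - 2624894) + (4 + 676)**2 = -1525024 + 680**2 = -1525024 + 462400 = -1062624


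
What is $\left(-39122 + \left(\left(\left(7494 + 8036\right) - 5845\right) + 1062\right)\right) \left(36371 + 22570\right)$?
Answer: $-1672450875$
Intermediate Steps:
$\left(-39122 + \left(\left(\left(7494 + 8036\right) - 5845\right) + 1062\right)\right) \left(36371 + 22570\right) = \left(-39122 + \left(\left(15530 - 5845\right) + 1062\right)\right) 58941 = \left(-39122 + \left(9685 + 1062\right)\right) 58941 = \left(-39122 + 10747\right) 58941 = \left(-28375\right) 58941 = -1672450875$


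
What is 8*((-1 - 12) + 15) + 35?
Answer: 51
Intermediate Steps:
8*((-1 - 12) + 15) + 35 = 8*(-13 + 15) + 35 = 8*2 + 35 = 16 + 35 = 51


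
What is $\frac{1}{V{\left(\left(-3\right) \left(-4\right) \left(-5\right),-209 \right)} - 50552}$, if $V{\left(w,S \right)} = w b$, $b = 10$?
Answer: $- \frac{1}{51152} \approx -1.955 \cdot 10^{-5}$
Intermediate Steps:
$V{\left(w,S \right)} = 10 w$ ($V{\left(w,S \right)} = w 10 = 10 w$)
$\frac{1}{V{\left(\left(-3\right) \left(-4\right) \left(-5\right),-209 \right)} - 50552} = \frac{1}{10 \left(-3\right) \left(-4\right) \left(-5\right) - 50552} = \frac{1}{10 \cdot 12 \left(-5\right) - 50552} = \frac{1}{10 \left(-60\right) - 50552} = \frac{1}{-600 - 50552} = \frac{1}{-51152} = - \frac{1}{51152}$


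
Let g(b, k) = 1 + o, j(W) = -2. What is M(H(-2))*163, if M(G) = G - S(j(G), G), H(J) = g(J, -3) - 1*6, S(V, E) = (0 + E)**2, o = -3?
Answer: -11736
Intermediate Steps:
S(V, E) = E**2
g(b, k) = -2 (g(b, k) = 1 - 3 = -2)
H(J) = -8 (H(J) = -2 - 1*6 = -2 - 6 = -8)
M(G) = G - G**2
M(H(-2))*163 = -8*(1 - 1*(-8))*163 = -8*(1 + 8)*163 = -8*9*163 = -72*163 = -11736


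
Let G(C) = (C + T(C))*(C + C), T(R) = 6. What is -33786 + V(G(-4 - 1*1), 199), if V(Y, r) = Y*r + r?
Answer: -35577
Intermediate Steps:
G(C) = 2*C*(6 + C) (G(C) = (C + 6)*(C + C) = (6 + C)*(2*C) = 2*C*(6 + C))
V(Y, r) = r + Y*r
-33786 + V(G(-4 - 1*1), 199) = -33786 + 199*(1 + 2*(-4 - 1*1)*(6 + (-4 - 1*1))) = -33786 + 199*(1 + 2*(-4 - 1)*(6 + (-4 - 1))) = -33786 + 199*(1 + 2*(-5)*(6 - 5)) = -33786 + 199*(1 + 2*(-5)*1) = -33786 + 199*(1 - 10) = -33786 + 199*(-9) = -33786 - 1791 = -35577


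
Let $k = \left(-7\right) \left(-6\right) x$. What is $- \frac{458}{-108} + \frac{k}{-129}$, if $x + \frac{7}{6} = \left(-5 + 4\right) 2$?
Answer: $\frac{12241}{2322} \approx 5.2718$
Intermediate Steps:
$x = - \frac{19}{6}$ ($x = - \frac{7}{6} + \left(-5 + 4\right) 2 = - \frac{7}{6} - 2 = - \frac{19}{6} \approx -3.1667$)
$k = -133$ ($k = \left(-7\right) \left(-6\right) \left(- \frac{19}{6}\right) = 42 \left(- \frac{19}{6}\right) = -133$)
$- \frac{458}{-108} + \frac{k}{-129} = - \frac{458}{-108} - \frac{133}{-129} = \left(-458\right) \left(- \frac{1}{108}\right) - - \frac{133}{129} = \frac{229}{54} + \frac{133}{129} = \frac{12241}{2322}$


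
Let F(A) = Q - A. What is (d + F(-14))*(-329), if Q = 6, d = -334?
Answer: 103306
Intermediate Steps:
F(A) = 6 - A
(d + F(-14))*(-329) = (-334 + (6 - 1*(-14)))*(-329) = (-334 + (6 + 14))*(-329) = (-334 + 20)*(-329) = -314*(-329) = 103306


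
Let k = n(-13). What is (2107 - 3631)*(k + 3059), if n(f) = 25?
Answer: -4700016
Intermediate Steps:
k = 25
(2107 - 3631)*(k + 3059) = (2107 - 3631)*(25 + 3059) = -1524*3084 = -4700016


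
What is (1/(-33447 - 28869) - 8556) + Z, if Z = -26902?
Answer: -2209600729/62316 ≈ -35458.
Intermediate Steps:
(1/(-33447 - 28869) - 8556) + Z = (1/(-33447 - 28869) - 8556) - 26902 = (1/(-62316) - 8556) - 26902 = (-1/62316 - 8556) - 26902 = -533175697/62316 - 26902 = -2209600729/62316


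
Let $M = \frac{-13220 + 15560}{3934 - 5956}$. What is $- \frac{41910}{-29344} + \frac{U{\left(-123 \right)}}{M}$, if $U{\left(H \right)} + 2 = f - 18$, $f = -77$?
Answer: $\frac{243892729}{2861040} \approx 85.246$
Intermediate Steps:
$U{\left(H \right)} = -97$ ($U{\left(H \right)} = -2 - 95 = -97$)
$M = - \frac{390}{337}$ ($M = \frac{2340}{-2022} = 2340 \left(- \frac{1}{2022}\right) = - \frac{390}{337} \approx -1.1573$)
$- \frac{41910}{-29344} + \frac{U{\left(-123 \right)}}{M} = - \frac{41910}{-29344} - \frac{97}{- \frac{390}{337}} = \left(-41910\right) \left(- \frac{1}{29344}\right) - - \frac{32689}{390} = \frac{20955}{14672} + \frac{32689}{390} = \frac{243892729}{2861040}$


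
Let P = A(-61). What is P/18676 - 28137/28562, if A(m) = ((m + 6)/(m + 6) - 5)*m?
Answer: -129629371/133355978 ≈ -0.97206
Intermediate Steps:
A(m) = -4*m (A(m) = ((6 + m)/(6 + m) - 5)*m = (1 - 5)*m = -4*m)
P = 244 (P = -4*(-61) = 244)
P/18676 - 28137/28562 = 244/18676 - 28137/28562 = 244*(1/18676) - 28137*1/28562 = 61/4669 - 28137/28562 = -129629371/133355978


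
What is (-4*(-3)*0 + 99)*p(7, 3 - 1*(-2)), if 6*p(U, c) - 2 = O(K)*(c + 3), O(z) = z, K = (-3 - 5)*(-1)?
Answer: 1089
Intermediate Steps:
K = 8 (K = -8*(-1) = 8)
p(U, c) = 13/3 + 4*c/3 (p(U, c) = ⅓ + (8*(c + 3))/6 = ⅓ + (8*(3 + c))/6 = ⅓ + (24 + 8*c)/6 = ⅓ + (4 + 4*c/3) = 13/3 + 4*c/3)
(-4*(-3)*0 + 99)*p(7, 3 - 1*(-2)) = (-4*(-3)*0 + 99)*(13/3 + 4*(3 - 1*(-2))/3) = (12*0 + 99)*(13/3 + 4*(3 + 2)/3) = (0 + 99)*(13/3 + (4/3)*5) = 99*(13/3 + 20/3) = 99*11 = 1089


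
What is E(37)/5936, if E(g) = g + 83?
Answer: 15/742 ≈ 0.020216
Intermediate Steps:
E(g) = 83 + g
E(37)/5936 = (83 + 37)/5936 = 120*(1/5936) = 15/742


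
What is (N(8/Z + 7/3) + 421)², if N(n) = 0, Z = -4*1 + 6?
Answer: 177241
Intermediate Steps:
Z = 2 (Z = -4 + 6 = 2)
(N(8/Z + 7/3) + 421)² = (0 + 421)² = 421² = 177241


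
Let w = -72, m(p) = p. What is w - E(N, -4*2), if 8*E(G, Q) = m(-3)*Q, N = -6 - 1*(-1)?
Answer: -75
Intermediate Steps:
N = -5 (N = -6 + 1 = -5)
E(G, Q) = -3*Q/8 (E(G, Q) = (-3*Q)/8 = -3*Q/8)
w - E(N, -4*2) = -72 - (-3)*(-4*2)/8 = -72 - (-3)*(-8)/8 = -72 - 1*3 = -72 - 3 = -75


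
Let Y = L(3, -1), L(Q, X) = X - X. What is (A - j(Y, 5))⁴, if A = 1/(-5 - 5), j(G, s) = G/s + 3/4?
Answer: 83521/160000 ≈ 0.52201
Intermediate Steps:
L(Q, X) = 0
Y = 0
j(G, s) = ¾ + G/s (j(G, s) = G/s + 3*(¼) = G/s + ¾ = ¾ + G/s)
A = -⅒ (A = 1/(-10) = -⅒ ≈ -0.10000)
(A - j(Y, 5))⁴ = (-⅒ - (¾ + 0/5))⁴ = (-⅒ - (¾ + 0*(⅕)))⁴ = (-⅒ - (¾ + 0))⁴ = (-⅒ - 1*¾)⁴ = (-⅒ - ¾)⁴ = (-17/20)⁴ = 83521/160000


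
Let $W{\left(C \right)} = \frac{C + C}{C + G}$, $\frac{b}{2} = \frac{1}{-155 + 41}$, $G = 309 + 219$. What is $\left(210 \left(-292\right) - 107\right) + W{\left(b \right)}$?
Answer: $- \frac{1848645567}{30095} \approx -61427.0$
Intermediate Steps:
$G = 528$
$b = - \frac{1}{57}$ ($b = \frac{2}{-155 + 41} = \frac{2}{-114} = 2 \left(- \frac{1}{114}\right) = - \frac{1}{57} \approx -0.017544$)
$W{\left(C \right)} = \frac{2 C}{528 + C}$ ($W{\left(C \right)} = \frac{C + C}{C + 528} = \frac{2 C}{528 + C}$)
$\left(210 \left(-292\right) - 107\right) + W{\left(b \right)} = \left(210 \left(-292\right) - 107\right) + 2 \left(- \frac{1}{57}\right) \frac{1}{528 - \frac{1}{57}} = \left(-61320 - 107\right) + 2 \left(- \frac{1}{57}\right) \frac{1}{\frac{30095}{57}} = -61427 + 2 \left(- \frac{1}{57}\right) \frac{57}{30095} = -61427 - \frac{2}{30095} = - \frac{1848645567}{30095}$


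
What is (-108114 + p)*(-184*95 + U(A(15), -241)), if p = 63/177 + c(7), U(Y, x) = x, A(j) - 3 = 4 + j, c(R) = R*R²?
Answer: 112678411428/59 ≈ 1.9098e+9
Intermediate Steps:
c(R) = R³
A(j) = 7 + j (A(j) = 3 + (4 + j) = 7 + j)
p = 20258/59 (p = 63/177 + 7³ = (1/177)*63 + 343 = 21/59 + 343 = 20258/59 ≈ 343.36)
(-108114 + p)*(-184*95 + U(A(15), -241)) = (-108114 + 20258/59)*(-184*95 - 241) = -6358468*(-17480 - 241)/59 = -6358468/59*(-17721) = 112678411428/59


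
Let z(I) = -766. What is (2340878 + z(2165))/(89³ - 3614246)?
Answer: -2340112/2909277 ≈ -0.80436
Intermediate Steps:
(2340878 + z(2165))/(89³ - 3614246) = (2340878 - 766)/(89³ - 3614246) = 2340112/(704969 - 3614246) = 2340112/(-2909277) = 2340112*(-1/2909277) = -2340112/2909277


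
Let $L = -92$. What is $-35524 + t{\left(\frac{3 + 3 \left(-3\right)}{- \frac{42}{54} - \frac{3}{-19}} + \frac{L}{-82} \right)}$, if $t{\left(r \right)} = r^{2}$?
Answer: $- \frac{167190917955}{4721929} \approx -35407.0$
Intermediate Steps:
$-35524 + t{\left(\frac{3 + 3 \left(-3\right)}{- \frac{42}{54} - \frac{3}{-19}} + \frac{L}{-82} \right)} = -35524 + \left(\frac{3 + 3 \left(-3\right)}{- \frac{42}{54} - \frac{3}{-19}} - \frac{92}{-82}\right)^{2} = -35524 + \left(\frac{3 - 9}{\left(-42\right) \frac{1}{54} - - \frac{3}{19}} - - \frac{46}{41}\right)^{2} = -35524 + \left(- \frac{6}{- \frac{7}{9} + \frac{3}{19}} + \frac{46}{41}\right)^{2} = -35524 + \left(- \frac{6}{- \frac{106}{171}} + \frac{46}{41}\right)^{2} = -35524 + \left(\left(-6\right) \left(- \frac{171}{106}\right) + \frac{46}{41}\right)^{2} = -35524 + \left(\frac{513}{53} + \frac{46}{41}\right)^{2} = -35524 + \left(\frac{23471}{2173}\right)^{2} = -35524 + \frac{550887841}{4721929} = - \frac{167190917955}{4721929}$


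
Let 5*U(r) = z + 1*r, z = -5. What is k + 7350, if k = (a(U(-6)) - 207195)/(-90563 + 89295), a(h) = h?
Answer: 23817493/3170 ≈ 7513.4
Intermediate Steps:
U(r) = -1 + r/5 (U(r) = (-5 + 1*r)/5 = (-5 + r)/5 = -1 + r/5)
k = 517993/3170 (k = ((-1 + (⅕)*(-6)) - 207195)/(-90563 + 89295) = ((-1 - 6/5) - 207195)/(-1268) = (-11/5 - 207195)*(-1/1268) = -1035986/5*(-1/1268) = 517993/3170 ≈ 163.40)
k + 7350 = 517993/3170 + 7350 = 23817493/3170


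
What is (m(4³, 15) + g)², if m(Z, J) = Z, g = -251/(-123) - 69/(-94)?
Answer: 596059658401/133679844 ≈ 4458.9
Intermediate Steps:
g = 32081/11562 (g = -251*(-1/123) - 69*(-1/94) = 251/123 + 69/94 = 32081/11562 ≈ 2.7747)
(m(4³, 15) + g)² = (4³ + 32081/11562)² = (64 + 32081/11562)² = (772049/11562)² = 596059658401/133679844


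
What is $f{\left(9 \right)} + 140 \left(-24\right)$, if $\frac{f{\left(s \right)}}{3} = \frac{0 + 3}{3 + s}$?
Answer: $- \frac{13437}{4} \approx -3359.3$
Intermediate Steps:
$f{\left(s \right)} = \frac{9}{3 + s}$ ($f{\left(s \right)} = 3 \frac{0 + 3}{3 + s} = 3 \frac{3}{3 + s} = \frac{9}{3 + s}$)
$f{\left(9 \right)} + 140 \left(-24\right) = \frac{9}{3 + 9} + 140 \left(-24\right) = \frac{9}{12} - 3360 = 9 \cdot \frac{1}{12} - 3360 = \frac{3}{4} - 3360 = - \frac{13437}{4}$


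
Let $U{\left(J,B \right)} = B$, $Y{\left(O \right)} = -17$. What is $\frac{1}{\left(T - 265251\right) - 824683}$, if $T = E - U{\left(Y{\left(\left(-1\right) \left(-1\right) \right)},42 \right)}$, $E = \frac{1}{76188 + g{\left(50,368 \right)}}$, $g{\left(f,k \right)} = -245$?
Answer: $- \frac{75943}{82776047367} \approx -9.1745 \cdot 10^{-7}$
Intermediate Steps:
$E = \frac{1}{75943}$ ($E = \frac{1}{76188 - 245} = \frac{1}{75943} \approx 1.3168 \cdot 10^{-5}$)
$T = - \frac{3189605}{75943}$ ($T = \frac{1}{75943} - 42 = - \frac{3189605}{75943} \approx -42.0$)
$\frac{1}{\left(T - 265251\right) - 824683} = \frac{1}{\left(- \frac{3189605}{75943} - 265251\right) - 824683} = \frac{1}{- \frac{20147146298}{75943} - 824683} = \frac{1}{- \frac{82776047367}{75943}} = - \frac{75943}{82776047367}$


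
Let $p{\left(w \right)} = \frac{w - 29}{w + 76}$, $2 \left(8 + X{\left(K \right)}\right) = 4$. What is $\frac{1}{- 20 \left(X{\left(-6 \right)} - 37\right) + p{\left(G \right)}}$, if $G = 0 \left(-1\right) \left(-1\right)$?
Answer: $\frac{76}{65331} \approx 0.0011633$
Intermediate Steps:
$X{\left(K \right)} = -6$ ($X{\left(K \right)} = -8 + \frac{1}{2} \cdot 4 = -8 + 2 = -6$)
$G = 0$ ($G = 0 \left(-1\right) = 0$)
$p{\left(w \right)} = \frac{-29 + w}{76 + w}$
$\frac{1}{- 20 \left(X{\left(-6 \right)} - 37\right) + p{\left(G \right)}} = \frac{1}{- 20 \left(-6 - 37\right) + \frac{-29 + 0}{76 + 0}} = \frac{1}{\left(-20\right) \left(-43\right) + \frac{1}{76} \left(-29\right)} = \frac{1}{860 + \frac{1}{76} \left(-29\right)} = \frac{1}{860 - \frac{29}{76}} = \frac{1}{\frac{65331}{76}} = \frac{76}{65331}$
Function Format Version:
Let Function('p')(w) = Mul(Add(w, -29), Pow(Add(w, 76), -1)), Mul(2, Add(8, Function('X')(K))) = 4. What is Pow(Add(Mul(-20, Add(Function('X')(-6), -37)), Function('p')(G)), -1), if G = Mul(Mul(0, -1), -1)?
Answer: Rational(76, 65331) ≈ 0.0011633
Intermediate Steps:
Function('X')(K) = -6 (Function('X')(K) = Add(-8, Mul(Rational(1, 2), 4)) = Add(-8, 2) = -6)
G = 0 (G = Mul(0, -1) = 0)
Function('p')(w) = Mul(Pow(Add(76, w), -1), Add(-29, w)) (Function('p')(w) = Mul(Add(-29, w), Pow(Add(76, w), -1)) = Mul(Pow(Add(76, w), -1), Add(-29, w)))
Pow(Add(Mul(-20, Add(Function('X')(-6), -37)), Function('p')(G)), -1) = Pow(Add(Mul(-20, Add(-6, -37)), Mul(Pow(Add(76, 0), -1), Add(-29, 0))), -1) = Pow(Add(Mul(-20, -43), Mul(Pow(76, -1), -29)), -1) = Pow(Add(860, Mul(Rational(1, 76), -29)), -1) = Pow(Add(860, Rational(-29, 76)), -1) = Pow(Rational(65331, 76), -1) = Rational(76, 65331)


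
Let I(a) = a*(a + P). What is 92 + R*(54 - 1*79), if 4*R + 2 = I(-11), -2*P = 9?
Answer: -7689/8 ≈ -961.13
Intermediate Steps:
P = -9/2 (P = -½*9 = -9/2 ≈ -4.5000)
I(a) = a*(-9/2 + a) (I(a) = a*(a - 9/2) = a*(-9/2 + a))
R = 337/8 (R = -½ + ((½)*(-11)*(-9 + 2*(-11)))/4 = -½ + ((½)*(-11)*(-9 - 22))/4 = -½ + ((½)*(-11)*(-31))/4 = -½ + (¼)*(341/2) = -½ + 341/8 = 337/8 ≈ 42.125)
92 + R*(54 - 1*79) = 92 + 337*(54 - 1*79)/8 = 92 + 337*(54 - 79)/8 = 92 + (337/8)*(-25) = 92 - 8425/8 = -7689/8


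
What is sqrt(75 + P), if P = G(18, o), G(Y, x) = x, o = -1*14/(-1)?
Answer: sqrt(89) ≈ 9.4340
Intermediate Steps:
o = 14 (o = -14*(-1) = 14)
P = 14
sqrt(75 + P) = sqrt(75 + 14) = sqrt(89)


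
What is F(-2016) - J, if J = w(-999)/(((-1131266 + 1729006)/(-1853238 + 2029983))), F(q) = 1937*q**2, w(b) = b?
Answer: 941137346283507/119548 ≈ 7.8725e+9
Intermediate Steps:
J = -35313651/119548 (J = -999*(-1853238 + 2029983)/(-1131266 + 1729006) = -999/(597740/176745) = -999/(597740*(1/176745)) = -999/119548/35349 = -999*35349/119548 = -35313651/119548 ≈ -295.39)
F(-2016) - J = 1937*(-2016)**2 - 1*(-35313651/119548) = 1937*4064256 + 35313651/119548 = 7872463872 + 35313651/119548 = 941137346283507/119548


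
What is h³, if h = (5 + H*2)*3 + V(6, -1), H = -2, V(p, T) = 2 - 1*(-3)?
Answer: 512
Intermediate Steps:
V(p, T) = 5 (V(p, T) = 2 + 3 = 5)
h = 8 (h = (5 - 2*2)*3 + 5 = (5 - 4)*3 + 5 = 1*3 + 5 = 3 + 5 = 8)
h³ = 8³ = 512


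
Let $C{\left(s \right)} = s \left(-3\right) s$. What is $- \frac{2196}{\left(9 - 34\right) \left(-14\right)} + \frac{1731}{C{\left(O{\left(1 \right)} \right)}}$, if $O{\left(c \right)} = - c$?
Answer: $- \frac{102073}{175} \approx -583.27$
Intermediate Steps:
$C{\left(s \right)} = - 3 s^{2}$ ($C{\left(s \right)} = - 3 s s = - 3 s^{2}$)
$- \frac{2196}{\left(9 - 34\right) \left(-14\right)} + \frac{1731}{C{\left(O{\left(1 \right)} \right)}} = - \frac{2196}{\left(9 - 34\right) \left(-14\right)} + \frac{1731}{\left(-3\right) \left(\left(-1\right) 1\right)^{2}} = - \frac{2196}{\left(-25\right) \left(-14\right)} + \frac{1731}{\left(-3\right) \left(-1\right)^{2}} = - \frac{2196}{350} + \frac{1731}{\left(-3\right) 1} = \left(-2196\right) \frac{1}{350} + \frac{1731}{-3} = - \frac{1098}{175} + 1731 \left(- \frac{1}{3}\right) = - \frac{1098}{175} - 577 = - \frac{102073}{175}$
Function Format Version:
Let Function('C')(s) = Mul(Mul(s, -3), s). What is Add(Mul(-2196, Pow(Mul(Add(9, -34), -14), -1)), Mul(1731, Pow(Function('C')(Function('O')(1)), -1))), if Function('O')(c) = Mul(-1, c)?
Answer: Rational(-102073, 175) ≈ -583.27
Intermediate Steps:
Function('C')(s) = Mul(-3, Pow(s, 2)) (Function('C')(s) = Mul(Mul(-3, s), s) = Mul(-3, Pow(s, 2)))
Add(Mul(-2196, Pow(Mul(Add(9, -34), -14), -1)), Mul(1731, Pow(Function('C')(Function('O')(1)), -1))) = Add(Mul(-2196, Pow(Mul(Add(9, -34), -14), -1)), Mul(1731, Pow(Mul(-3, Pow(Mul(-1, 1), 2)), -1))) = Add(Mul(-2196, Pow(Mul(-25, -14), -1)), Mul(1731, Pow(Mul(-3, Pow(-1, 2)), -1))) = Add(Mul(-2196, Pow(350, -1)), Mul(1731, Pow(Mul(-3, 1), -1))) = Add(Mul(-2196, Rational(1, 350)), Mul(1731, Pow(-3, -1))) = Add(Rational(-1098, 175), Mul(1731, Rational(-1, 3))) = Add(Rational(-1098, 175), -577) = Rational(-102073, 175)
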